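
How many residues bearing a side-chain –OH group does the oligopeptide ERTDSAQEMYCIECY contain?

S, T, and Y are the three residues with a side-chain hydroxyl.
Matching residues: T3, S5, Y10, Y15.

4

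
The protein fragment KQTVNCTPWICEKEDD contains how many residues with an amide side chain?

2

Asparagine (N) and glutamine (Q) have uncharged amide side chains.
Matching residues: Q2, N5.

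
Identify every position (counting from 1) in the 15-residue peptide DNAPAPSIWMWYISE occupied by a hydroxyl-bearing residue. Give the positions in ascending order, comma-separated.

The –OH-bearing residues are Ser, Thr (aliphatic alcohols), and Tyr (phenol).
Matching residues: S7, Y12, S14.

7, 12, 14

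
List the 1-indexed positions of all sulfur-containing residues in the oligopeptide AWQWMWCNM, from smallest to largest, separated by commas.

5, 7, 9

Only Cys (C) and Met (M) have a sulfur atom in the side chain.
Matching residues: M5, C7, M9.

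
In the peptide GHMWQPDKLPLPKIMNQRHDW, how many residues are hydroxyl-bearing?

Serine (S), threonine (T), and tyrosine (Y) each carry a hydroxyl group on the side chain.
None of the 21 residues belong to this group.

0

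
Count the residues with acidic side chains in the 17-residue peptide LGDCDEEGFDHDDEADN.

9

Aspartate (D) and glutamate (E) have carboxylic-acid side chains and are the acidic amino acids.
Matching residues: D3, D5, E6, E7, D10, D12, D13, E14, D16.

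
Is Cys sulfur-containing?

Yes

Cysteine (C, thiol) and methionine (M, thioether) are the two sulfur-containing amino acids.
Cysteine is in this group.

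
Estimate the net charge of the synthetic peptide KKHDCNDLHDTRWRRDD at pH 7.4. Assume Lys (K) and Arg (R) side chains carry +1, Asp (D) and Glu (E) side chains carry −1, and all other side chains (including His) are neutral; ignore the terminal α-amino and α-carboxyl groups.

Positive (K, R): K1, K2, R12, R14, R15 → +5.
Negative (D, E): D4, D7, D10, D16, D17 → −5.
Net charge = (+5) + (−5) = 0.

0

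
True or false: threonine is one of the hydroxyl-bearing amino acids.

Serine (S), threonine (T), and tyrosine (Y) each carry a hydroxyl group on the side chain.
Threonine is in this group.

True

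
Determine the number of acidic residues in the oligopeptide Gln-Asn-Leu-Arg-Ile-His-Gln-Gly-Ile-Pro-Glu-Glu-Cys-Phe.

2

Aspartate (D) and glutamate (E) have carboxylic-acid side chains and are the acidic amino acids.
Matching residues: Glu11, Glu12.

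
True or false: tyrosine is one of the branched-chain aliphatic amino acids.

V, L, and I make up the branched-chain aliphatic group.
Tyrosine is not in this group.

False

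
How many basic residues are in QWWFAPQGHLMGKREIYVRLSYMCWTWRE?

K, R, and H are the three residues with basic side chains (ε-amine, guanidinium, and imidazole respectively).
Matching residues: H9, K13, R14, R19, R28.

5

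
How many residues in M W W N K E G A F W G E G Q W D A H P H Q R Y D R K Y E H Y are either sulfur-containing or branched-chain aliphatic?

Sulfur-containing: C, M. Branched-chain aliphatic: I, L, V.
Sulfur-containing residues here: M1 (1).
Branched-chain aliphatic residues here: none (0).
The two groups share no amino acid, so total = 1 + 0 = 1.

1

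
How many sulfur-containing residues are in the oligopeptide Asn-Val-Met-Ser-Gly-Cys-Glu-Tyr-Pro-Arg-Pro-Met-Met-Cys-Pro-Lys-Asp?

Cysteine (C, thiol) and methionine (M, thioether) are the two sulfur-containing amino acids.
Matching residues: Met3, Cys6, Met12, Met13, Cys14.

5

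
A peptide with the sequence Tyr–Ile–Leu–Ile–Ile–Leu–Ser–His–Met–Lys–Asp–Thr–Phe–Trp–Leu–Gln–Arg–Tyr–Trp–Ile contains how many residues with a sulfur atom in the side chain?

1

Cysteine (C, thiol) and methionine (M, thioether) are the two sulfur-containing amino acids.
Matching residues: Met9.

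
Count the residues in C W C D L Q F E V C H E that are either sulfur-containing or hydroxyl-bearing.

3

Sulfur-containing: C, M. Hydroxyl-bearing: S, T, Y.
Sulfur-containing residues here: C1, C3, C10 (3).
Hydroxyl-bearing residues here: none (0).
The two groups share no amino acid, so total = 3 + 0 = 3.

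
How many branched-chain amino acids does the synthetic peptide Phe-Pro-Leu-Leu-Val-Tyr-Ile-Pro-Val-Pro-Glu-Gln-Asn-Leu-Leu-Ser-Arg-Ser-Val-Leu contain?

V, L, and I make up the branched-chain aliphatic group.
Matching residues: Leu3, Leu4, Val5, Ile7, Val9, Leu14, Leu15, Val19, Leu20.

9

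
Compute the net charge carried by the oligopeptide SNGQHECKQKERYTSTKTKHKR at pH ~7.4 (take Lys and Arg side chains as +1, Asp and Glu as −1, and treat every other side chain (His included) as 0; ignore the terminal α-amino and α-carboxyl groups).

+5

Positive (K, R): K8, K10, R12, K17, K19, K21, R22 → +7.
Negative (D, E): E6, E11 → −2.
Net charge = (+7) + (−2) = +5.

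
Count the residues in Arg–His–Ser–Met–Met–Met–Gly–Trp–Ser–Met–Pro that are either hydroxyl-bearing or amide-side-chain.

2

Hydroxyl-bearing: S, T, Y. Amide-side-chain: N, Q.
Hydroxyl-bearing residues here: Ser3, Ser9 (2).
Amide-side-chain residues here: none (0).
The two groups share no amino acid, so total = 2 + 0 = 2.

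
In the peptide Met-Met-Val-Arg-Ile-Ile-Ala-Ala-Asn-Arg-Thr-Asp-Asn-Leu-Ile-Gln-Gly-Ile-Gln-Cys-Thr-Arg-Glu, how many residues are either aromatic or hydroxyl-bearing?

2

Aromatic: F, W, Y. Hydroxyl-bearing: S, T, Y.
Aromatic residues here: none (0).
Hydroxyl-bearing residues here: Thr11, Thr21 (2).
(Y belongs to both groups, but none appear in this sequence.) Total = 0 + 2 = 2.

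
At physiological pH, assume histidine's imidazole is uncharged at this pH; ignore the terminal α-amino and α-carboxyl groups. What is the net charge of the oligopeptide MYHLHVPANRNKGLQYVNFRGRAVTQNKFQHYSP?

At pH ~7.4 the Lys and Arg side chains are protonated (+1), the Asp and Glu side chains are deprotonated (−1), and with His taken as neutral all other side chains carry no charge.
Positive (K, R): R10, K12, R20, R22, K28 → +5.
Negative (D, E): none → −0.
Net charge = (+5) + (−0) = +5.

+5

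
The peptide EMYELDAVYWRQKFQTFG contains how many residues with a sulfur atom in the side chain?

1

Cysteine (C, thiol) and methionine (M, thioether) are the two sulfur-containing amino acids.
Matching residues: M2.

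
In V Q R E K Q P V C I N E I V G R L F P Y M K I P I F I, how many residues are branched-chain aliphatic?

Valine (V), leucine (L), and isoleucine (I) are the branched-chain amino acids.
Matching residues: V1, V8, I10, I13, V14, L17, I23, I25, I27.

9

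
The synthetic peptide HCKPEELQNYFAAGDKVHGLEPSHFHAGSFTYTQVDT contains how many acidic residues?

5

Only D (aspartate) and E (glutamate) carry a side-chain carboxylic acid.
Matching residues: E5, E6, D15, E21, D36.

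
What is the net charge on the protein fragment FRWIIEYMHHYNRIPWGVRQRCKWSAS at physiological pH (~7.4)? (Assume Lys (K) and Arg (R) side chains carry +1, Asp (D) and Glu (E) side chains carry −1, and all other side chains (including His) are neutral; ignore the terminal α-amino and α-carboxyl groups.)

Positive (K, R): R2, R13, R19, R21, K23 → +5.
Negative (D, E): E6 → −1.
Net charge = (+5) + (−1) = +4.

+4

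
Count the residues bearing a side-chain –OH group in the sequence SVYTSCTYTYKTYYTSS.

14

Serine (S), threonine (T), and tyrosine (Y) each carry a hydroxyl group on the side chain.
Matching residues: S1, Y3, T4, S5, T7, Y8, T9, Y10, T12, Y13, Y14, T15, S16, S17.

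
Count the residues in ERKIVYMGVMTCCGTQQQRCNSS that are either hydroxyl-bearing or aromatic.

5

Hydroxyl-bearing: S, T, Y. Aromatic: F, W, Y.
Hydroxyl-bearing residues here: Y6, T11, T15, S22, S23 (5).
Aromatic residues here: Y6 (1).
Y is in both groups, so the 1 Y residue must not be double-counted.
Total = 5 + 1 − 1 = 5.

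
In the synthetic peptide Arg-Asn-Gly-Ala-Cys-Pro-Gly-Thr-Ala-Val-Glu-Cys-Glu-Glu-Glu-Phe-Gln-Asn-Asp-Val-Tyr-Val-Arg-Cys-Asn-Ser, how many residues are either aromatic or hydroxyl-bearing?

Aromatic: F, W, Y. Hydroxyl-bearing: S, T, Y.
Aromatic residues here: Phe16, Tyr21 (2).
Hydroxyl-bearing residues here: Thr8, Tyr21, Ser26 (3).
Y is in both groups, so the 1 Y residue must not be double-counted.
Total = 2 + 3 − 1 = 4.

4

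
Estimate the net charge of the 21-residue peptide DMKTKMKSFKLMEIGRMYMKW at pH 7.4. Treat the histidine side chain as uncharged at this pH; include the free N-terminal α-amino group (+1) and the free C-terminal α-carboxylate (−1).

+4

Near pH 7.4, K and R contribute +1 each, D and E contribute −1 each, and every other side chain (His included, as stated) is uncharged.
Positive (K, R): K3, K5, K7, K10, R16, K20 → +6.
Negative (D, E): D1, E13 → −2.
The N-terminus (+1) and C-terminus (−1) cancel.
Net charge = (+6) + (−2) = +4.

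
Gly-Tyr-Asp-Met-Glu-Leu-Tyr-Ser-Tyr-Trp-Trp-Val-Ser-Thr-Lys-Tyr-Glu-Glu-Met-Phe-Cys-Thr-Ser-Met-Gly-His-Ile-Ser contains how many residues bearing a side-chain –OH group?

10

S, T, and Y are the three residues with a side-chain hydroxyl.
Matching residues: Tyr2, Tyr7, Ser8, Tyr9, Ser13, Thr14, Tyr16, Thr22, Ser23, Ser28.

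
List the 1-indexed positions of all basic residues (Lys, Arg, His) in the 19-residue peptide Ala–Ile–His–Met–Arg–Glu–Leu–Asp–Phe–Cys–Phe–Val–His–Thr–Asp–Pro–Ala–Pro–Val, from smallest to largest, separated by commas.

Matching residues: His3, Arg5, His13.

3, 5, 13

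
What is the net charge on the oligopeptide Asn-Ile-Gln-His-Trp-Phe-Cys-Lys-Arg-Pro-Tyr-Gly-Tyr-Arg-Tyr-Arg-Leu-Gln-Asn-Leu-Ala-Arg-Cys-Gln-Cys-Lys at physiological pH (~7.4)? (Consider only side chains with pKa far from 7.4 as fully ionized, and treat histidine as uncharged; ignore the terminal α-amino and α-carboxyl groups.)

Near pH 7.4, K and R contribute +1 each, D and E contribute −1 each, and every other side chain (His included, as stated) is uncharged.
Positive (K, R): Lys8, Arg9, Arg14, Arg16, Arg22, Lys26 → +6.
Negative (D, E): none → −0.
Net charge = (+6) + (−0) = +6.

+6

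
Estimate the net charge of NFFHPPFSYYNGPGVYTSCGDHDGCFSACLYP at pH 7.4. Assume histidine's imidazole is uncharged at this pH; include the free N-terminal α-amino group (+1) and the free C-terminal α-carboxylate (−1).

At pH ~7.4 the Lys and Arg side chains are protonated (+1), the Asp and Glu side chains are deprotonated (−1), and with His taken as neutral all other side chains carry no charge.
Positive (K, R): none → +0.
Negative (D, E): D21, D23 → −2.
The N-terminus (+1) and C-terminus (−1) cancel.
Net charge = (+0) + (−2) = −2.

-2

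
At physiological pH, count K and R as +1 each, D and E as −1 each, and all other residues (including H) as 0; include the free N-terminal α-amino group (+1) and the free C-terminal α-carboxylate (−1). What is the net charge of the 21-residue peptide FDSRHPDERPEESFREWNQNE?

-4

Positive (K, R): R4, R9, R15 → +3.
Negative (D, E): D2, D7, E8, E11, E12, E16, E21 → −7.
The N-terminus (+1) and C-terminus (−1) cancel.
Net charge = (+3) + (−7) = −4.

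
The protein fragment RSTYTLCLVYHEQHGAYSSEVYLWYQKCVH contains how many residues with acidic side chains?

The acidic residues are Asp (D) and Glu (E), whose side chains end in a carboxylate group.
Matching residues: E12, E20.

2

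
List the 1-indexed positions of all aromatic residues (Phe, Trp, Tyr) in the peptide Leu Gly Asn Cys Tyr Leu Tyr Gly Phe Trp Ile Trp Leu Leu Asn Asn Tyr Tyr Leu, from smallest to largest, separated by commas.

5, 7, 9, 10, 12, 17, 18

Matching residues: Tyr5, Tyr7, Phe9, Trp10, Trp12, Tyr17, Tyr18.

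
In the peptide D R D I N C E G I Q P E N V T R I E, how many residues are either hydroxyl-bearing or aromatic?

Hydroxyl-bearing: S, T, Y. Aromatic: F, W, Y.
Hydroxyl-bearing residues here: T15 (1).
Aromatic residues here: none (0).
(Y belongs to both groups, but none appear in this sequence.) Total = 1 + 0 = 1.

1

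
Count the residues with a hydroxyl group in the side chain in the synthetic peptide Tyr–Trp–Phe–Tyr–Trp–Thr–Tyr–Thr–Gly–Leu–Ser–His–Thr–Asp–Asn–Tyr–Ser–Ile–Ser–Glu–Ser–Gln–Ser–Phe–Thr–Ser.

S, T, and Y are the three residues with a side-chain hydroxyl.
Matching residues: Tyr1, Tyr4, Thr6, Tyr7, Thr8, Ser11, Thr13, Tyr16, Ser17, Ser19, Ser21, Ser23, Thr25, Ser26.

14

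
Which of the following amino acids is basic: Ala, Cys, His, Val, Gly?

His

Lysine (K), arginine (R), and histidine (H) have basic, nitrogen-containing side chains.
Of the listed options, only His belongs to this group.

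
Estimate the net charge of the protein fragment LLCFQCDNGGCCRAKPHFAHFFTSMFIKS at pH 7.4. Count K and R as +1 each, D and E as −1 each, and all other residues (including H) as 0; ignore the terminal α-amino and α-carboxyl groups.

+2

Positive (K, R): R13, K15, K28 → +3.
Negative (D, E): D7 → −1.
Net charge = (+3) + (−1) = +2.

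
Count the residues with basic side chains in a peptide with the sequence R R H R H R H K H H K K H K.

The basic amino acids are Lys (K), Arg (R), and His (H).
Matching residues: R1, R2, H3, R4, H5, R6, H7, K8, H9, H10, K11, K12, H13, K14.

14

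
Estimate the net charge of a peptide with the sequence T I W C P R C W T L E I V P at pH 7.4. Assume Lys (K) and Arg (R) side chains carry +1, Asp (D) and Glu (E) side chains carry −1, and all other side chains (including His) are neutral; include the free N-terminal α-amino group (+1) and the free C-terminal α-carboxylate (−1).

0

Positive (K, R): R6 → +1.
Negative (D, E): E11 → −1.
The N-terminus (+1) and C-terminus (−1) cancel.
Net charge = (+1) + (−1) = 0.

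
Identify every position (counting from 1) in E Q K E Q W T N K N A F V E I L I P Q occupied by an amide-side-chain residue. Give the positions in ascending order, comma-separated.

2, 5, 8, 10, 19

The amide-side-chain residues are Asn (N) and Gln (Q).
Matching residues: Q2, Q5, N8, N10, Q19.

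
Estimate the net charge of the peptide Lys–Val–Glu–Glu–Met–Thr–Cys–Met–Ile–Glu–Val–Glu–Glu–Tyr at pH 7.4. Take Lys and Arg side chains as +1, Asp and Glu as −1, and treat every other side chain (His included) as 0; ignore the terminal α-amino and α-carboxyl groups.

-4

Positive (K, R): Lys1 → +1.
Negative (D, E): Glu3, Glu4, Glu10, Glu12, Glu13 → −5.
Net charge = (+1) + (−5) = −4.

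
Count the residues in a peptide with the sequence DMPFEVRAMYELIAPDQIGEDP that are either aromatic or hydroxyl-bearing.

2

Aromatic: F, W, Y. Hydroxyl-bearing: S, T, Y.
Aromatic residues here: F4, Y10 (2).
Hydroxyl-bearing residues here: Y10 (1).
Y is in both groups, so the 1 Y residue must not be double-counted.
Total = 2 + 1 − 1 = 2.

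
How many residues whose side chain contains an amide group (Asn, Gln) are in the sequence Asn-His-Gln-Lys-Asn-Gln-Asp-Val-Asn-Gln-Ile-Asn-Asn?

8

Matching residues: Asn1, Gln3, Asn5, Gln6, Asn9, Gln10, Asn12, Asn13.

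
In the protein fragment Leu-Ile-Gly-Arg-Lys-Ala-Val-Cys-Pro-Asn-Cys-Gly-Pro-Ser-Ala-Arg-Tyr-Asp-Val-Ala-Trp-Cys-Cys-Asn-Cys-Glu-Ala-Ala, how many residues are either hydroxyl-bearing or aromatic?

Hydroxyl-bearing: S, T, Y. Aromatic: F, W, Y.
Hydroxyl-bearing residues here: Ser14, Tyr17 (2).
Aromatic residues here: Tyr17, Trp21 (2).
Y is in both groups, so the 1 Y residue must not be double-counted.
Total = 2 + 2 − 1 = 3.

3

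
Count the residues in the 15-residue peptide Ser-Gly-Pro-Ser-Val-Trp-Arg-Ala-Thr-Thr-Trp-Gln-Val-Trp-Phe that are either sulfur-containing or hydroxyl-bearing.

Sulfur-containing: C, M. Hydroxyl-bearing: S, T, Y.
Sulfur-containing residues here: none (0).
Hydroxyl-bearing residues here: Ser1, Ser4, Thr9, Thr10 (4).
The two groups share no amino acid, so total = 0 + 4 = 4.

4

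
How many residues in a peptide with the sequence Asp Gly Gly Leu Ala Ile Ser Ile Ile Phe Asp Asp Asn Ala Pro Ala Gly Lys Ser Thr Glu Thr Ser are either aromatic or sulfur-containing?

Aromatic: F, W, Y. Sulfur-containing: C, M.
Aromatic residues here: Phe10 (1).
Sulfur-containing residues here: none (0).
The two groups share no amino acid, so total = 1 + 0 = 1.

1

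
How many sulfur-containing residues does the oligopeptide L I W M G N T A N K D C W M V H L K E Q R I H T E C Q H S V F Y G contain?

Only Cys (C) and Met (M) have a sulfur atom in the side chain.
Matching residues: M4, C12, M14, C26.

4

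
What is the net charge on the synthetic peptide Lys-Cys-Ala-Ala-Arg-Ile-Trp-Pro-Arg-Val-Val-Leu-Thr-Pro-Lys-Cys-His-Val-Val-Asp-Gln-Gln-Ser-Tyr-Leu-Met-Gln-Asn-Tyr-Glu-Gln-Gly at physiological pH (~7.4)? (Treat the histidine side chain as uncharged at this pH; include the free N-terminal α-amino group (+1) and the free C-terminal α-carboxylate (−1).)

+2

Near pH 7.4, K and R contribute +1 each, D and E contribute −1 each, and every other side chain (His included, as stated) is uncharged.
Positive (K, R): Lys1, Arg5, Arg9, Lys15 → +4.
Negative (D, E): Asp20, Glu30 → −2.
The N-terminus (+1) and C-terminus (−1) cancel.
Net charge = (+4) + (−2) = +2.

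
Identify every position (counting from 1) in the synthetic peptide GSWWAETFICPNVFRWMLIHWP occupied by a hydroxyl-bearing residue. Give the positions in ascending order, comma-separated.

Serine (S), threonine (T), and tyrosine (Y) each carry a hydroxyl group on the side chain.
Matching residues: S2, T7.

2, 7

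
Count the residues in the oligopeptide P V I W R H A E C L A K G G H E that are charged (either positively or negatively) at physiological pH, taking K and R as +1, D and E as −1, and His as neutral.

4

Charged side chains at pH ~7.4: K, R (positive); D, E (negative).
Matching residues: R5, E8, K12, E16.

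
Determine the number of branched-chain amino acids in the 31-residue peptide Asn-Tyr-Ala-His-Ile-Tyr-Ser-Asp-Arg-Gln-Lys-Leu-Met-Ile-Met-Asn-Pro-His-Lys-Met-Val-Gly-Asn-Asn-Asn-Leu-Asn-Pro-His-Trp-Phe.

Valine (V), leucine (L), and isoleucine (I) are the branched-chain amino acids.
Matching residues: Ile5, Leu12, Ile14, Val21, Leu26.

5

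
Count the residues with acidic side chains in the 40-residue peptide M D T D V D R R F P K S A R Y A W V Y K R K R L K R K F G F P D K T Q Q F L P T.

Only D (aspartate) and E (glutamate) carry a side-chain carboxylic acid.
Matching residues: D2, D4, D6, D32.

4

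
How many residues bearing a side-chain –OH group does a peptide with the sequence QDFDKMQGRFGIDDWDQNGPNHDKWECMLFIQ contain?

0

Serine (S), threonine (T), and tyrosine (Y) each carry a hydroxyl group on the side chain.
None of the 32 residues belong to this group.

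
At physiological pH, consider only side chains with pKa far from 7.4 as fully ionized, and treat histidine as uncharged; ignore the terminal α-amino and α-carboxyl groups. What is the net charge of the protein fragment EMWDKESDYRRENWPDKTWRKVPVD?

Near pH 7.4, K and R contribute +1 each, D and E contribute −1 each, and every other side chain (His included, as stated) is uncharged.
Positive (K, R): K5, R10, R11, K17, R20, K21 → +6.
Negative (D, E): E1, D4, E6, D8, E12, D16, D25 → −7.
Net charge = (+6) + (−7) = −1.

-1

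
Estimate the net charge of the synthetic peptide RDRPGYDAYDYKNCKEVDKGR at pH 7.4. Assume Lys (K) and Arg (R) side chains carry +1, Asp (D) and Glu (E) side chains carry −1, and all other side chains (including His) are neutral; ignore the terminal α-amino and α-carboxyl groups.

Positive (K, R): R1, R3, K12, K15, K19, R21 → +6.
Negative (D, E): D2, D7, D10, E16, D18 → −5.
Net charge = (+6) + (−5) = +1.

+1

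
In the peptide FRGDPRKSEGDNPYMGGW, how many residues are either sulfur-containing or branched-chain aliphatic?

1

Sulfur-containing: C, M. Branched-chain aliphatic: I, L, V.
Sulfur-containing residues here: M15 (1).
Branched-chain aliphatic residues here: none (0).
The two groups share no amino acid, so total = 1 + 0 = 1.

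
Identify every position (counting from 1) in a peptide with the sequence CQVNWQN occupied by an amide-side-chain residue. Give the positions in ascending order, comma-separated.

The amide-side-chain residues are Asn (N) and Gln (Q).
Matching residues: Q2, N4, Q6, N7.

2, 4, 6, 7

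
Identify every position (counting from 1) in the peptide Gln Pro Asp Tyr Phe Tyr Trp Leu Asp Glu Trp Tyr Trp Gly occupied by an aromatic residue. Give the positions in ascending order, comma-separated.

4, 5, 6, 7, 11, 12, 13

The aromatic amino acids are Phe (F, benzyl), Trp (W, indole), and Tyr (Y, phenol).
Matching residues: Tyr4, Phe5, Tyr6, Trp7, Trp11, Tyr12, Trp13.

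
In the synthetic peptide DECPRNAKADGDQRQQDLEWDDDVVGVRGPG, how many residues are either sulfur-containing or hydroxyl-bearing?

1

Sulfur-containing: C, M. Hydroxyl-bearing: S, T, Y.
Sulfur-containing residues here: C3 (1).
Hydroxyl-bearing residues here: none (0).
The two groups share no amino acid, so total = 1 + 0 = 1.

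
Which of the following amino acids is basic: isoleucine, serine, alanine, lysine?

K, R, and H are the three residues with basic side chains (ε-amine, guanidinium, and imidazole respectively).
Of the listed options, only lysine belongs to this group.

lysine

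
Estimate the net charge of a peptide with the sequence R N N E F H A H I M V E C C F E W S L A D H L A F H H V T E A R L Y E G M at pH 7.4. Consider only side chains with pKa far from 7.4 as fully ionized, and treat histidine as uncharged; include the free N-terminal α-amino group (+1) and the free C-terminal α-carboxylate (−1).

The side chains ionized at physiological pH are Lys/Arg (+1) and Asp/Glu (−1); with His treated as neutral, nothing else contributes.
Positive (K, R): R1, R32 → +2.
Negative (D, E): E4, E12, E16, D21, E30, E35 → −6.
The N-terminus (+1) and C-terminus (−1) cancel.
Net charge = (+2) + (−6) = −4.

-4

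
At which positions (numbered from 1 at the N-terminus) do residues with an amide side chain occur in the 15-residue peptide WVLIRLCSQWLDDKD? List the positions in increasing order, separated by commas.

Only N (asparagine) and Q (glutamine) carry a side-chain carboxamide.
Matching residues: Q9.

9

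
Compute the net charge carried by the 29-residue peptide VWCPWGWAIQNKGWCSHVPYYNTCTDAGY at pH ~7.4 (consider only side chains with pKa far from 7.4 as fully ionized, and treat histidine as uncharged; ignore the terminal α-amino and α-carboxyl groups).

At pH ~7.4 the Lys and Arg side chains are protonated (+1), the Asp and Glu side chains are deprotonated (−1), and with His taken as neutral all other side chains carry no charge.
Positive (K, R): K12 → +1.
Negative (D, E): D26 → −1.
Net charge = (+1) + (−1) = 0.

0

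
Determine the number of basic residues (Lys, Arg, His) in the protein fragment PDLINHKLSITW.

Matching residues: H6, K7.

2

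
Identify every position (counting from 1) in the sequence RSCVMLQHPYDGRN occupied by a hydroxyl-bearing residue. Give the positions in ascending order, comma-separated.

2, 10

The –OH-bearing residues are Ser, Thr (aliphatic alcohols), and Tyr (phenol).
Matching residues: S2, Y10.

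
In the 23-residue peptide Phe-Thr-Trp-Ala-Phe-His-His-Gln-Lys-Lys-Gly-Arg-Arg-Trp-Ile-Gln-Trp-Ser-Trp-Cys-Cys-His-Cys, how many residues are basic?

7

Lysine (K), arginine (R), and histidine (H) have basic, nitrogen-containing side chains.
Matching residues: His6, His7, Lys9, Lys10, Arg12, Arg13, His22.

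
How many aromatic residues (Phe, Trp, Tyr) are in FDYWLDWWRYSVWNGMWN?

Matching residues: F1, Y3, W4, W7, W8, Y10, W13, W17.

8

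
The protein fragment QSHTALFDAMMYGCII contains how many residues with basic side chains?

The basic amino acids are Lys (K), Arg (R), and His (H).
Matching residues: H3.

1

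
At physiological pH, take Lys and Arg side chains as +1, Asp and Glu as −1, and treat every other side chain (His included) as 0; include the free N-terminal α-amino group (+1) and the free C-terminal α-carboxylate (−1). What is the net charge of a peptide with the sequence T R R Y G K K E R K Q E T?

Positive (K, R): R2, R3, K6, K7, R9, K10 → +6.
Negative (D, E): E8, E12 → −2.
The N-terminus (+1) and C-terminus (−1) cancel.
Net charge = (+6) + (−2) = +4.

+4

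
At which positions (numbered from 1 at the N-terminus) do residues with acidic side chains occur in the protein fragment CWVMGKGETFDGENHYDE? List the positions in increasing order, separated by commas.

Aspartate (D) and glutamate (E) have carboxylic-acid side chains and are the acidic amino acids.
Matching residues: E8, D11, E13, D17, E18.

8, 11, 13, 17, 18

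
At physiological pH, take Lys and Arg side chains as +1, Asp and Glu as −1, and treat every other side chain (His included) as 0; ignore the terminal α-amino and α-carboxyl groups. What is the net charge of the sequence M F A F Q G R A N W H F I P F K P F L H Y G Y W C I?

Positive (K, R): R7, K16 → +2.
Negative (D, E): none → −0.
Net charge = (+2) + (−0) = +2.

+2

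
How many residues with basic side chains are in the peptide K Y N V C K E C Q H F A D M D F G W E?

The basic amino acids are Lys (K), Arg (R), and His (H).
Matching residues: K1, K6, H10.

3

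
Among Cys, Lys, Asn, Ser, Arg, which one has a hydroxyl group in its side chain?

Ser

The –OH-bearing residues are Ser, Thr (aliphatic alcohols), and Tyr (phenol).
Of the listed options, only Ser belongs to this group.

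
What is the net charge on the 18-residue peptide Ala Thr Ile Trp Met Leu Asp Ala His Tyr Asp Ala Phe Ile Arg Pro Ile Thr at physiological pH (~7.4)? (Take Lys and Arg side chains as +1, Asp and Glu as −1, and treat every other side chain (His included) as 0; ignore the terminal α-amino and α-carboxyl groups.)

Positive (K, R): Arg15 → +1.
Negative (D, E): Asp7, Asp11 → −2.
Net charge = (+1) + (−2) = −1.

-1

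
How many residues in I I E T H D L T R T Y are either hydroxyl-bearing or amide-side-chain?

Hydroxyl-bearing: S, T, Y. Amide-side-chain: N, Q.
Hydroxyl-bearing residues here: T4, T8, T10, Y11 (4).
Amide-side-chain residues here: none (0).
The two groups share no amino acid, so total = 4 + 0 = 4.

4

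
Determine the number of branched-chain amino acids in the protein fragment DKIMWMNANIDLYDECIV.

V, L, and I make up the branched-chain aliphatic group.
Matching residues: I3, I10, L12, I17, V18.

5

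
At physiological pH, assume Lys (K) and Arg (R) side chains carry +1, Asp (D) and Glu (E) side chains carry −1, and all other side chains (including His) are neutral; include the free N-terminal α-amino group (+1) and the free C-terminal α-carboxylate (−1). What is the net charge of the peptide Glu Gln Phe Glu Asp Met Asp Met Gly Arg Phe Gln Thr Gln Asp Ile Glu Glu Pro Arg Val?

Positive (K, R): Arg10, Arg20 → +2.
Negative (D, E): Glu1, Glu4, Asp5, Asp7, Asp15, Glu17, Glu18 → −7.
The N-terminus (+1) and C-terminus (−1) cancel.
Net charge = (+2) + (−7) = −5.

-5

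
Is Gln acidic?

The acidic residues are Asp (D) and Glu (E), whose side chains end in a carboxylate group.
Glutamine is not in this group.

No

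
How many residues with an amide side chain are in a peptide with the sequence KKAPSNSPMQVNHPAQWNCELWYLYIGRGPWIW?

Only N (asparagine) and Q (glutamine) carry a side-chain carboxamide.
Matching residues: N6, Q10, N12, Q16, N18.

5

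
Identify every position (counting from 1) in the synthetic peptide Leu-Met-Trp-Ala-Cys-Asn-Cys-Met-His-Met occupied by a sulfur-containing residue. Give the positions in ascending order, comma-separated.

2, 5, 7, 8, 10

Matching residues: Met2, Cys5, Cys7, Met8, Met10.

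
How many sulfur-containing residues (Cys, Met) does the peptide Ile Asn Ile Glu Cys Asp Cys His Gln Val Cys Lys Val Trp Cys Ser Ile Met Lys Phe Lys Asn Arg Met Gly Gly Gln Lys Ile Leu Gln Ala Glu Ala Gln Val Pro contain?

6

Matching residues: Cys5, Cys7, Cys11, Cys15, Met18, Met24.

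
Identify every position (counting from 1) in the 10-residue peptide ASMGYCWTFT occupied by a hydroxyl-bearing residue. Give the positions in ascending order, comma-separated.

The –OH-bearing residues are Ser, Thr (aliphatic alcohols), and Tyr (phenol).
Matching residues: S2, Y5, T8, T10.

2, 5, 8, 10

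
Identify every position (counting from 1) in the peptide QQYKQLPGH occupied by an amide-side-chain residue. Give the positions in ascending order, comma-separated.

1, 2, 5

The amide-side-chain residues are Asn (N) and Gln (Q).
Matching residues: Q1, Q2, Q5.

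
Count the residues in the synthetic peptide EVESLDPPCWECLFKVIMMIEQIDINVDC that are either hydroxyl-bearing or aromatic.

Hydroxyl-bearing: S, T, Y. Aromatic: F, W, Y.
Hydroxyl-bearing residues here: S4 (1).
Aromatic residues here: W10, F14 (2).
(Y belongs to both groups, but none appear in this sequence.) Total = 1 + 2 = 3.

3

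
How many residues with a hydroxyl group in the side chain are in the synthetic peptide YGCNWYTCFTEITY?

6

The –OH-bearing residues are Ser, Thr (aliphatic alcohols), and Tyr (phenol).
Matching residues: Y1, Y6, T7, T10, T13, Y14.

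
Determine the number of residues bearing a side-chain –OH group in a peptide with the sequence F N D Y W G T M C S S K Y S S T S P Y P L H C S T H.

12

The –OH-bearing residues are Ser, Thr (aliphatic alcohols), and Tyr (phenol).
Matching residues: Y4, T7, S10, S11, Y13, S14, S15, T16, S17, Y19, S24, T25.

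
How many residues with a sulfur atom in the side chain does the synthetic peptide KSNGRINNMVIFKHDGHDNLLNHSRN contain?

1

The sulfur-bearing residues are cysteine (–SH) and methionine (–S–CH₃).
Matching residues: M9.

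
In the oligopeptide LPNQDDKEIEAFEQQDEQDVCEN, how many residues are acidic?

9

Aspartate (D) and glutamate (E) have carboxylic-acid side chains and are the acidic amino acids.
Matching residues: D5, D6, E8, E10, E13, D16, E17, D19, E22.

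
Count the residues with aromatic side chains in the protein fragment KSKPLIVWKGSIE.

1

Phenylalanine (F), tryptophan (W), and tyrosine (Y) have aromatic ring side chains.
Matching residues: W8.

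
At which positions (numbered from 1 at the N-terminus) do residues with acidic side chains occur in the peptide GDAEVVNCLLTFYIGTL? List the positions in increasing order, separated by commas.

Aspartate (D) and glutamate (E) have carboxylic-acid side chains and are the acidic amino acids.
Matching residues: D2, E4.

2, 4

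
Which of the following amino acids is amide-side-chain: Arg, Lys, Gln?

Gln

The amide-side-chain residues are Asn (N) and Gln (Q).
Of the listed options, only Gln belongs to this group.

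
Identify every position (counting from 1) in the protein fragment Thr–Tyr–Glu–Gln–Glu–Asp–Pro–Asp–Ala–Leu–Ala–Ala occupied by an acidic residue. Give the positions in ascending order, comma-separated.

3, 5, 6, 8

Matching residues: Glu3, Glu5, Asp6, Asp8.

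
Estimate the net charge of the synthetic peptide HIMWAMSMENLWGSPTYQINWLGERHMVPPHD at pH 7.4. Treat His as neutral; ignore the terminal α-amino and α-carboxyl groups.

-2

Near pH 7.4, K and R contribute +1 each, D and E contribute −1 each, and every other side chain (His included, as stated) is uncharged.
Positive (K, R): R25 → +1.
Negative (D, E): E9, E24, D32 → −3.
Net charge = (+1) + (−3) = −2.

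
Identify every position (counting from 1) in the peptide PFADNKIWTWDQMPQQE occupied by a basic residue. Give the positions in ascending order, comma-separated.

Lysine (K), arginine (R), and histidine (H) have basic, nitrogen-containing side chains.
Matching residues: K6.

6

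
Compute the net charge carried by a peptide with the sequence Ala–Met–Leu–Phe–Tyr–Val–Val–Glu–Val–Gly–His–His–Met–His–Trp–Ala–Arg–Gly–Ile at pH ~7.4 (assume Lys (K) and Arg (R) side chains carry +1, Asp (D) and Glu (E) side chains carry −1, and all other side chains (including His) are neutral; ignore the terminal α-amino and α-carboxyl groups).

Positive (K, R): Arg17 → +1.
Negative (D, E): Glu8 → −1.
Net charge = (+1) + (−1) = 0.

0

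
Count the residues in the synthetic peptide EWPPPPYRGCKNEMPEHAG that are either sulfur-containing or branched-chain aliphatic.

2

Sulfur-containing: C, M. Branched-chain aliphatic: I, L, V.
Sulfur-containing residues here: C10, M14 (2).
Branched-chain aliphatic residues here: none (0).
The two groups share no amino acid, so total = 2 + 0 = 2.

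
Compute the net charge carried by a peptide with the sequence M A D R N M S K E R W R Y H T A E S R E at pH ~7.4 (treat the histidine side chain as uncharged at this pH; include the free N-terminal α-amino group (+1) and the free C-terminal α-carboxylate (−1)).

Near pH 7.4, K and R contribute +1 each, D and E contribute −1 each, and every other side chain (His included, as stated) is uncharged.
Positive (K, R): R4, K8, R10, R12, R19 → +5.
Negative (D, E): D3, E9, E17, E20 → −4.
The N-terminus (+1) and C-terminus (−1) cancel.
Net charge = (+5) + (−4) = +1.

+1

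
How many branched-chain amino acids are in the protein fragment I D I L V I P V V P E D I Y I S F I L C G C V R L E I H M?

Valine (V), leucine (L), and isoleucine (I) are the branched-chain amino acids.
Matching residues: I1, I3, L4, V5, I6, V8, V9, I13, I15, I18, L19, V23, L25, I27.

14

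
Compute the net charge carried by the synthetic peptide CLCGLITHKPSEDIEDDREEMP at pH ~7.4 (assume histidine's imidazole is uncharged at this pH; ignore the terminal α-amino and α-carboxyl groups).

-5

At pH ~7.4 the Lys and Arg side chains are protonated (+1), the Asp and Glu side chains are deprotonated (−1), and with His taken as neutral all other side chains carry no charge.
Positive (K, R): K9, R18 → +2.
Negative (D, E): E12, D13, E15, D16, D17, E19, E20 → −7.
Net charge = (+2) + (−7) = −5.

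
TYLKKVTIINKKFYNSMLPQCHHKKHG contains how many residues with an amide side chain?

3

The amide-side-chain residues are Asn (N) and Gln (Q).
Matching residues: N10, N15, Q20.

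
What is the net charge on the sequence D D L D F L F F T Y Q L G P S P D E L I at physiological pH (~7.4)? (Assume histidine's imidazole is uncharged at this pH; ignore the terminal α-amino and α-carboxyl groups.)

-5

The side chains ionized at physiological pH are Lys/Arg (+1) and Asp/Glu (−1); with His treated as neutral, nothing else contributes.
Positive (K, R): none → +0.
Negative (D, E): D1, D2, D4, D17, E18 → −5.
Net charge = (+0) + (−5) = −5.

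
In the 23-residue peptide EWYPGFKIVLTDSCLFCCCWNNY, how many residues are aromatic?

6

The aromatic amino acids are Phe (F, benzyl), Trp (W, indole), and Tyr (Y, phenol).
Matching residues: W2, Y3, F6, F16, W20, Y23.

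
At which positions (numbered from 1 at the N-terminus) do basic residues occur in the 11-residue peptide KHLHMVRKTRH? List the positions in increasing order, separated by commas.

The basic amino acids are Lys (K), Arg (R), and His (H).
Matching residues: K1, H2, H4, R7, K8, R10, H11.

1, 2, 4, 7, 8, 10, 11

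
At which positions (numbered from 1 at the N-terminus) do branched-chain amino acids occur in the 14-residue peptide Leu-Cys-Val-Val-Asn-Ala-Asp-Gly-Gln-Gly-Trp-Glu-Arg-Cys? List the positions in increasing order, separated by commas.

V, L, and I make up the branched-chain aliphatic group.
Matching residues: Leu1, Val3, Val4.

1, 3, 4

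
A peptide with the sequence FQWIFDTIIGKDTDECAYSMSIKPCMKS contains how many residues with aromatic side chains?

Phenylalanine (F), tryptophan (W), and tyrosine (Y) have aromatic ring side chains.
Matching residues: F1, W3, F5, Y18.

4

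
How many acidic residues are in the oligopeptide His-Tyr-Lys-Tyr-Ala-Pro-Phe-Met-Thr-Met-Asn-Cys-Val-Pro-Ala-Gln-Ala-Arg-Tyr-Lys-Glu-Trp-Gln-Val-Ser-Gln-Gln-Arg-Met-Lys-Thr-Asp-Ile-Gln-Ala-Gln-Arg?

2

Aspartate (D) and glutamate (E) have carboxylic-acid side chains and are the acidic amino acids.
Matching residues: Glu21, Asp32.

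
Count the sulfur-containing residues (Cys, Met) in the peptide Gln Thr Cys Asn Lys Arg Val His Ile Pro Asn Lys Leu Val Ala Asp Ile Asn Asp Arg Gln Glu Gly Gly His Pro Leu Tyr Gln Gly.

1

Matching residues: Cys3.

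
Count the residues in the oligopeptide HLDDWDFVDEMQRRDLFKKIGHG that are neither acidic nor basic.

11

Acidic: D, E. Basic: K, R, H. All other residues are neither.
Matching residues: L2, W5, F7, V8, M11, Q12, L16, F17, I20, G21, G23.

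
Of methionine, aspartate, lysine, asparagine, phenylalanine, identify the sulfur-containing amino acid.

methionine

Only Cys (C) and Met (M) have a sulfur atom in the side chain.
Of the listed options, only methionine belongs to this group.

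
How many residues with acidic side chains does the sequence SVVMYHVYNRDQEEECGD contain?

Aspartate (D) and glutamate (E) have carboxylic-acid side chains and are the acidic amino acids.
Matching residues: D11, E13, E14, E15, D18.

5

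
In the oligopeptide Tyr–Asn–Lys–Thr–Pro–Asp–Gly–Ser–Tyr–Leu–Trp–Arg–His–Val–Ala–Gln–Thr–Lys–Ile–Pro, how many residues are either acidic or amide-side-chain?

Acidic: D, E. Amide-side-chain: N, Q.
Acidic residues here: Asp6 (1).
Amide-side-chain residues here: Asn2, Gln16 (2).
The two groups share no amino acid, so total = 1 + 2 = 3.

3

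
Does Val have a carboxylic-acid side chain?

No

Aspartate (D) and glutamate (E) have carboxylic-acid side chains and are the acidic amino acids.
Valine is not in this group.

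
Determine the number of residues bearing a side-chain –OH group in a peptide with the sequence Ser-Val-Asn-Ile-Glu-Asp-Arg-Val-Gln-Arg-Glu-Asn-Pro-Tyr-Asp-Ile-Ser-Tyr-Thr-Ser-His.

6

The –OH-bearing residues are Ser, Thr (aliphatic alcohols), and Tyr (phenol).
Matching residues: Ser1, Tyr14, Ser17, Tyr18, Thr19, Ser20.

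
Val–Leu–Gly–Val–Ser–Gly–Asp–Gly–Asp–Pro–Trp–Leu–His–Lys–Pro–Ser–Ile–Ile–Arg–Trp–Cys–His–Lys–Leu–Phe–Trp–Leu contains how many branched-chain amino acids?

Valine (V), leucine (L), and isoleucine (I) are the branched-chain amino acids.
Matching residues: Val1, Leu2, Val4, Leu12, Ile17, Ile18, Leu24, Leu27.

8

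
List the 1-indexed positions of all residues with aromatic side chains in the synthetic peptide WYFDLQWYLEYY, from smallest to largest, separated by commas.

F, W, and Y each carry an aromatic ring on the side chain.
Matching residues: W1, Y2, F3, W7, Y8, Y11, Y12.

1, 2, 3, 7, 8, 11, 12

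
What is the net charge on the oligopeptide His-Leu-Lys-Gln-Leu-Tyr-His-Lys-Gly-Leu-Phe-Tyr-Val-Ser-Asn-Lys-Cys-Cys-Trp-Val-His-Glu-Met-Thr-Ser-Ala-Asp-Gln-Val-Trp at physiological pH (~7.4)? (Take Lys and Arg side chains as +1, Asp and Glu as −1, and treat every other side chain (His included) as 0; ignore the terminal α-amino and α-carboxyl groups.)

Positive (K, R): Lys3, Lys8, Lys16 → +3.
Negative (D, E): Glu22, Asp27 → −2.
Net charge = (+3) + (−2) = +1.

+1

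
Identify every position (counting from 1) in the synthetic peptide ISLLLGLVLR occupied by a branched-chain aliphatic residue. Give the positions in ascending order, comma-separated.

The BCAAs are Val, Leu, and Ile — aliphatic side chains with a branch point.
Matching residues: I1, L3, L4, L5, L7, V8, L9.

1, 3, 4, 5, 7, 8, 9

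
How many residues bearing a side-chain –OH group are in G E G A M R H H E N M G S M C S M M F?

The –OH-bearing residues are Ser, Thr (aliphatic alcohols), and Tyr (phenol).
Matching residues: S13, S16.

2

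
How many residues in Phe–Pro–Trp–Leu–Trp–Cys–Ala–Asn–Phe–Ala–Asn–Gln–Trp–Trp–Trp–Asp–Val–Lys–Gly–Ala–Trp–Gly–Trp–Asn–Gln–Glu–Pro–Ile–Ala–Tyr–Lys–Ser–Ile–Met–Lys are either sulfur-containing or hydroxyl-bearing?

4

Sulfur-containing: C, M. Hydroxyl-bearing: S, T, Y.
Sulfur-containing residues here: Cys6, Met34 (2).
Hydroxyl-bearing residues here: Tyr30, Ser32 (2).
The two groups share no amino acid, so total = 2 + 2 = 4.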